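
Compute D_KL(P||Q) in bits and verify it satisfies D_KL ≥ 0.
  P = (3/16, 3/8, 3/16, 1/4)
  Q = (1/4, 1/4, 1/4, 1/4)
0.0637 bits

KL divergence satisfies the Gibbs inequality: D_KL(P||Q) ≥ 0 for all distributions P, Q.

D_KL(P||Q) = Σ p(x) log(p(x)/q(x))
Term by term:
  x=0: 3/16 × log_2[(3/16)/(1/4)] = -0.0778
  x=1: 3/8 × log_2[(3/8)/(1/4)] = 0.2194
  x=2: 3/16 × log_2[(3/16)/(1/4)] = -0.0778
  x=3: 1/4 × log_2[(1/4)/(1/4)] = 0.0000
D_KL(P||Q) = 0.0637 bits

D_KL(P||Q) = 0.0637 ≥ 0 ✓

This non-negativity is a fundamental property: relative entropy cannot be negative because it measures how different Q is from P.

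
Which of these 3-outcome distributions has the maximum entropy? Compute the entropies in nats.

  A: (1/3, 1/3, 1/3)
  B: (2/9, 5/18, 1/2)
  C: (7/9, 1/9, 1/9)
A

For a discrete distribution over n outcomes, entropy is maximized by the uniform distribution.

Computing entropies:
H(A) = 1.0986 nats
H(B) = 1.0366 nats
H(C) = 0.6837 nats

The uniform distribution (where all probabilities equal 1/3) achieves the maximum entropy of log_e(3) = 1.0986 nats.

Distribution A has the highest entropy.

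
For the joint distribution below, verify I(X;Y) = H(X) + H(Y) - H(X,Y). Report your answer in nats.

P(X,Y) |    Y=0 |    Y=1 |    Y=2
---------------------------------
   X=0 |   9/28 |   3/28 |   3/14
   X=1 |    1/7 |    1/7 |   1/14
I(X;Y) = 0.0338 nats

Mutual information has multiple equivalent forms:
- I(X;Y) = H(X) - H(X|Y)
- I(X;Y) = H(Y) - H(Y|X)
- I(X;Y) = H(X) + H(Y) - H(X,Y)

Computing all quantities:
H(X) = 0.6518, H(Y) = 1.0607, H(X,Y) = 1.6787
H(X|Y) = 0.6180, H(Y|X) = 1.0269

Verification:
H(X) - H(X|Y) = 0.6518 - 0.6180 = 0.0338
H(Y) - H(Y|X) = 1.0607 - 1.0269 = 0.0338
H(X) + H(Y) - H(X,Y) = 0.6518 + 1.0607 - 1.6787 = 0.0338

All forms give I(X;Y) = 0.0338 nats. ✓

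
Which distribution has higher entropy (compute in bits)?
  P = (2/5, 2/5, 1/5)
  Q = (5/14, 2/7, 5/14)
Q

Computing entropies in bits:
H(P) = 1.5219
H(Q) = 1.5774

Distribution Q has higher entropy.

Intuition: The distribution closer to uniform (more spread out) has higher entropy.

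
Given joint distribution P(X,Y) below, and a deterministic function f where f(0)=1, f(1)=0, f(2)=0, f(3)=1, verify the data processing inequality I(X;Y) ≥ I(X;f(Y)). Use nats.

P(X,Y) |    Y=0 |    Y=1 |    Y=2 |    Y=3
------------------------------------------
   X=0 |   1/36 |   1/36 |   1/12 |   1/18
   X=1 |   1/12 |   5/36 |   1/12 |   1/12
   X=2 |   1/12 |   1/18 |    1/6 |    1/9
I(X;Y) = 0.0434, I(X;f(Y)) = 0.0007, inequality holds: 0.0434 ≥ 0.0007

Data Processing Inequality: For any Markov chain X → Y → Z, we have I(X;Y) ≥ I(X;Z).

Here Z = f(Y) is a deterministic function of Y, forming X → Y → Z.

Original I(X;Y) = 0.0434 nats

After applying f:
P(X,Z) where Z=f(Y):
- P(X,Z=0) = P(X,Y=1) + P(X,Y=2)
- P(X,Z=1) = P(X,Y=0) + P(X,Y=3)

I(X;Z) = I(X;f(Y)) = 0.0007 nats

Verification: 0.0434 ≥ 0.0007 ✓

Information cannot be created by processing; the function f can only lose information about X.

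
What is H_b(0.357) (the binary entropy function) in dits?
0.2830 dits

The binary entropy function is:
H(p) = -p log(p) - (1-p) log(1-p)

H(0.357) = -0.357 × log_10(0.357) - 0.643 × log_10(0.643)
H(0.357) = 0.2830 dits

Note: Binary entropy is maximized at p=0.5 (H=1 bit) and minimized at p=0 or p=1 (H=0).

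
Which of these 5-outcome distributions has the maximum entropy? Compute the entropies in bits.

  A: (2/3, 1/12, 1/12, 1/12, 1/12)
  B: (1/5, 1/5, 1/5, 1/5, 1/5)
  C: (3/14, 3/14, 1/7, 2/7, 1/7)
B

For a discrete distribution over n outcomes, entropy is maximized by the uniform distribution.

Computing entropies:
H(A) = 1.5850 bits
H(B) = 2.3219 bits
H(C) = 2.2709 bits

The uniform distribution (where all probabilities equal 1/5) achieves the maximum entropy of log_2(5) = 2.3219 bits.

Distribution B has the highest entropy.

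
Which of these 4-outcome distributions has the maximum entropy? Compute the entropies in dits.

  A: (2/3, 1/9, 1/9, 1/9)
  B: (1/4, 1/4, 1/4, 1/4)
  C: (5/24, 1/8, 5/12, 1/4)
B

For a discrete distribution over n outcomes, entropy is maximized by the uniform distribution.

Computing entropies:
H(A) = 0.4355 dits
H(B) = 0.6021 dits
H(C) = 0.5637 dits

The uniform distribution (where all probabilities equal 1/4) achieves the maximum entropy of log_10(4) = 0.6021 dits.

Distribution B has the highest entropy.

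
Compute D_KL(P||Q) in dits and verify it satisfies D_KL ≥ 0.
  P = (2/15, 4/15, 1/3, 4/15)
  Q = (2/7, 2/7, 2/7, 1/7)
0.0425 dits

KL divergence satisfies the Gibbs inequality: D_KL(P||Q) ≥ 0 for all distributions P, Q.

D_KL(P||Q) = Σ p(x) log(p(x)/q(x))
Term by term:
  x=0: 2/15 × log_10[(2/15)/(2/7)] = -0.0441
  x=1: 4/15 × log_10[(4/15)/(2/7)] = -0.0080
  x=2: 1/3 × log_10[(1/3)/(2/7)] = 0.0223
  x=3: 4/15 × log_10[(4/15)/(1/7)] = 0.0723
D_KL(P||Q) = 0.0425 dits

D_KL(P||Q) = 0.0425 ≥ 0 ✓

This non-negativity is a fundamental property: relative entropy cannot be negative because it measures how different Q is from P.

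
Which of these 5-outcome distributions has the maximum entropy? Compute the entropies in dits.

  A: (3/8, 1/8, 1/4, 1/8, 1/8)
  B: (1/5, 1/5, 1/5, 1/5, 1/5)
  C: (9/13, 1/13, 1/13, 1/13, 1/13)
B

For a discrete distribution over n outcomes, entropy is maximized by the uniform distribution.

Computing entropies:
H(A) = 0.6489 dits
H(B) = 0.6990 dits
H(C) = 0.4533 dits

The uniform distribution (where all probabilities equal 1/5) achieves the maximum entropy of log_10(5) = 0.6990 dits.

Distribution B has the highest entropy.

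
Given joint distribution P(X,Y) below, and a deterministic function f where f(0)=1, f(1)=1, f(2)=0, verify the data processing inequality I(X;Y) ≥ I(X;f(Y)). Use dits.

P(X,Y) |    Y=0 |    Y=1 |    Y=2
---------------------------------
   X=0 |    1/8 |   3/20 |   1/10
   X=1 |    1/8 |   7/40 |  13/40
I(X;Y) = 0.0139, I(X;f(Y)) = 0.0138, inequality holds: 0.0139 ≥ 0.0138

Data Processing Inequality: For any Markov chain X → Y → Z, we have I(X;Y) ≥ I(X;Z).

Here Z = f(Y) is a deterministic function of Y, forming X → Y → Z.

Original I(X;Y) = 0.0139 dits

After applying f:
P(X,Z) where Z=f(Y):
- P(X,Z=0) = P(X,Y=2)
- P(X,Z=1) = P(X,Y=0) + P(X,Y=1)

I(X;Z) = I(X;f(Y)) = 0.0138 dits

Verification: 0.0139 ≥ 0.0138 ✓

Information cannot be created by processing; the function f can only lose information about X.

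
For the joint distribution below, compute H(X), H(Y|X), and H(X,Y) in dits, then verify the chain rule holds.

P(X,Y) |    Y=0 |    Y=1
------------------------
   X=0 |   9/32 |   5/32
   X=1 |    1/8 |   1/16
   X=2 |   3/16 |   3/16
H(X,Y) = 0.7417, H(X) = 0.4531, H(Y|X) = 0.2886 (all in dits)

Chain rule: H(X,Y) = H(X) + H(Y|X)

Left side — joint entropy directly:
H(X,Y) = -Σ p(x,y) log p(x,y) = 0.7417 dits

Right side — compute H(Y|X) from the conditional distributions:
P(X) = (7/16, 3/16, 3/8), so H(X) = 0.4531 dits
H(Y|X) = Σ_x P(X=x) · H(Y|X=x):
  P(Y|X=0) = (9/14, 5/14), H(Y|X=0) = 0.2831, weight P(X=0) = 7/16
  P(Y|X=1) = (2/3, 1/3), H(Y|X=1) = 0.2764, weight P(X=1) = 3/16
  P(Y|X=2) = (1/2, 1/2), H(Y|X=2) = 0.3010, weight P(X=2) = 3/8
H(Y|X) = 0.2886 dits

H(X) + H(Y|X) = 0.4531 + 0.2886 = 0.7417 dits

Both sides equal 0.7417 dits. ✓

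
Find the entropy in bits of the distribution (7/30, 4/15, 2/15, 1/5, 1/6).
2.2812 bits

Shannon entropy is H(X) = -Σ p(x) log p(x).

For P = (7/30, 4/15, 2/15, 1/5, 1/6):
H = -7/30 × log_2(7/30) -4/15 × log_2(4/15) -2/15 × log_2(2/15) -1/5 × log_2(1/5) -1/6 × log_2(1/6)
H = 2.2812 bits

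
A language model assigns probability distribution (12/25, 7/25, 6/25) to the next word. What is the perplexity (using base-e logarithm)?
2.8612

Perplexity is e^H (or exp(H) for natural log).

First, H = -Σ p log p = 1.0512 nats
Perplexity = e^1.0512 = 2.8612

Interpretation: The model's uncertainty is equivalent to choosing uniformly among 2.9 options.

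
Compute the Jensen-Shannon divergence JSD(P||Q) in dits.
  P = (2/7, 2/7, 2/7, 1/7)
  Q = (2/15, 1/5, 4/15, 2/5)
0.0216 dits

Jensen-Shannon divergence is:
JSD(P||Q) = 0.5 × D_KL(P||M) + 0.5 × D_KL(Q||M)
where M = 0.5 × (P + Q) is the mixture distribution.

M = 0.5 × (2/7, 2/7, 2/7, 1/7) + 0.5 × (2/15, 1/5, 4/15, 2/5) = (0.209524, 0.242857, 0.27619, 0.271429)

D_KL(P||M) = 0.0230 dits
D_KL(Q||M) = 0.0203 dits

JSD(P||Q) = 0.5 × 0.0230 + 0.5 × 0.0203 = 0.0216 dits

Unlike KL divergence, JSD is symmetric and bounded: 0 ≤ JSD ≤ log(2).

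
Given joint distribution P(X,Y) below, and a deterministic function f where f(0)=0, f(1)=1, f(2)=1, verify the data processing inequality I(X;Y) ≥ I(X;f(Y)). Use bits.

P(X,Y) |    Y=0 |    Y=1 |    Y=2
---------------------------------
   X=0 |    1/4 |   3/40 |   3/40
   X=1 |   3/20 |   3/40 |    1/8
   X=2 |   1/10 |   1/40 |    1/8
I(X;Y) = 0.0593, I(X;f(Y)) = 0.0307, inequality holds: 0.0593 ≥ 0.0307

Data Processing Inequality: For any Markov chain X → Y → Z, we have I(X;Y) ≥ I(X;Z).

Here Z = f(Y) is a deterministic function of Y, forming X → Y → Z.

Original I(X;Y) = 0.0593 bits

After applying f:
P(X,Z) where Z=f(Y):
- P(X,Z=0) = P(X,Y=0)
- P(X,Z=1) = P(X,Y=1) + P(X,Y=2)

I(X;Z) = I(X;f(Y)) = 0.0307 bits

Verification: 0.0593 ≥ 0.0307 ✓

Information cannot be created by processing; the function f can only lose information about X.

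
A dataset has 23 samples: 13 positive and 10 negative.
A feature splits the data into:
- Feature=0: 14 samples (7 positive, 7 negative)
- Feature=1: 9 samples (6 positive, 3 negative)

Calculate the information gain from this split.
0.0197 bits

Information Gain = H(Y) - H(Y|Feature)

Before split:
P(positive) = 13/23 = 0.5652
H(Y) = 0.9877 bits

After split:
Feature=0: H = 1.0000 bits (weight = 14/23)
Feature=1: H = 0.9183 bits (weight = 9/23)
H(Y|Feature) = (14/23)×1.0000 + (9/23)×0.9183 = 0.9680 bits

Information Gain = 0.9877 - 0.9680 = 0.0197 bits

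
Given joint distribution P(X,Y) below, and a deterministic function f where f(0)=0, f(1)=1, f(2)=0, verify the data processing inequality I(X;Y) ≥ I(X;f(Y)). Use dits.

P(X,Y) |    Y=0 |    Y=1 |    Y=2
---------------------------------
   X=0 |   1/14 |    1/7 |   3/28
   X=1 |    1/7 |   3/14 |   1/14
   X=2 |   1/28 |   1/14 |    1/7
I(X;Y) = 0.0266, I(X;f(Y)) = 0.0067, inequality holds: 0.0266 ≥ 0.0067

Data Processing Inequality: For any Markov chain X → Y → Z, we have I(X;Y) ≥ I(X;Z).

Here Z = f(Y) is a deterministic function of Y, forming X → Y → Z.

Original I(X;Y) = 0.0266 dits

After applying f:
P(X,Z) where Z=f(Y):
- P(X,Z=0) = P(X,Y=0) + P(X,Y=2)
- P(X,Z=1) = P(X,Y=1)

I(X;Z) = I(X;f(Y)) = 0.0067 dits

Verification: 0.0266 ≥ 0.0067 ✓

Information cannot be created by processing; the function f can only lose information about X.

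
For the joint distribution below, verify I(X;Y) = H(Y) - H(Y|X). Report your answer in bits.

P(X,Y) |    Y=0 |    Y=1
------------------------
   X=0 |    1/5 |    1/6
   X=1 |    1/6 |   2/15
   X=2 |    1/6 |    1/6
I(X;Y) = 0.0017 bits

Mutual information has multiple equivalent forms:
- I(X;Y) = H(X) - H(X|Y)
- I(X;Y) = H(Y) - H(Y|X)
- I(X;Y) = H(X) + H(Y) - H(X,Y)

Computing all quantities:
H(X) = 1.5801, H(Y) = 0.9968, H(X,Y) = 2.5753
H(X|Y) = 1.5785, H(Y|X) = 0.9951

Verification:
H(X) - H(X|Y) = 1.5801 - 1.5785 = 0.0017
H(Y) - H(Y|X) = 0.9968 - 0.9951 = 0.0017
H(X) + H(Y) - H(X,Y) = 1.5801 + 0.9968 - 2.5753 = 0.0017

All forms give I(X;Y) = 0.0017 bits. ✓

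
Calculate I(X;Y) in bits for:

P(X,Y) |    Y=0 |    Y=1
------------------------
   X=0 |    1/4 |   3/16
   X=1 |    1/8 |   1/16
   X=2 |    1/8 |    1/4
0.0524 bits

Mutual information: I(X;Y) = H(X) + H(Y) - H(X,Y)

Marginals:
P(X) = (7/16, 3/16, 3/8), H(X) = 1.5052 bits
P(Y) = (1/2, 1/2), H(Y) = 1.0000 bits

Joint entropy: H(X,Y) = 2.4528 bits

I(X;Y) = 1.5052 + 1.0000 - 2.4528 = 0.0524 bits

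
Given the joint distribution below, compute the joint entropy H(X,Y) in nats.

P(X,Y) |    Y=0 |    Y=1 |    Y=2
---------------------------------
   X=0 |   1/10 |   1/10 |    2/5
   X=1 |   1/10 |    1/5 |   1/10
1.6094 nats

Joint entropy is H(X,Y) = -Σ_{x,y} p(x,y) log p(x,y).

Summing over all non-zero entries:
H(X,Y) = -[1/10·log_e(1/10) + 1/10·log_e(1/10) + 2/5·log_e(2/5) + 1/10·log_e(1/10) + 1/5·log_e(1/5) + 1/10·log_e(1/10)]
H(X,Y) = 1.6094 nats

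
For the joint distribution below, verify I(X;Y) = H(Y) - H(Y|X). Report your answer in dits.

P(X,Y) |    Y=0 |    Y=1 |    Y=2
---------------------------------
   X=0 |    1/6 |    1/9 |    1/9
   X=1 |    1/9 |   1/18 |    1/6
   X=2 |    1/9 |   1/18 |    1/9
I(X;Y) = 0.0083 dits

Mutual information has multiple equivalent forms:
- I(X;Y) = H(X) - H(X|Y)
- I(X;Y) = H(Y) - H(Y|X)
- I(X;Y) = H(X) + H(Y) - H(X,Y)

Computing all quantities:
H(X) = 0.4731, H(Y) = 0.4642, H(X,Y) = 0.9290
H(X|Y) = 0.4648, H(Y|X) = 0.4559

Verification:
H(X) - H(X|Y) = 0.4731 - 0.4648 = 0.0083
H(Y) - H(Y|X) = 0.4642 - 0.4559 = 0.0083
H(X) + H(Y) - H(X,Y) = 0.4731 + 0.4642 - 0.9290 = 0.0083

All forms give I(X;Y) = 0.0083 dits. ✓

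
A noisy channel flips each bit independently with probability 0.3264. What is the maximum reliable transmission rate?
0.0888 bits

For a binary symmetric channel (BSC) with error probability p:
Capacity C = 1 - H(p) bits per symbol

where H(p) = -p log₂(p) - (1-p) log₂(1-p) is the binary entropy function.

H(0.3264) = 0.9112 bits
C = 1 - 0.9112 = 0.0888 bits per symbol

This means we can reliably transmit up to 0.0888 bits of information per channel use.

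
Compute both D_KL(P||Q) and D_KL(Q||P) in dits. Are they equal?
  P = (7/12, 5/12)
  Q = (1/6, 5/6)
D_KL(P||Q) = 0.1919, D_KL(Q||P) = 0.1602

KL divergence is not symmetric: D_KL(P||Q) ≠ D_KL(Q||P) in general.

D_KL(P||Q) = 0.1919 dits
D_KL(Q||P) = 0.1602 dits

No, they are not equal!

This asymmetry is why KL divergence is not a true distance metric.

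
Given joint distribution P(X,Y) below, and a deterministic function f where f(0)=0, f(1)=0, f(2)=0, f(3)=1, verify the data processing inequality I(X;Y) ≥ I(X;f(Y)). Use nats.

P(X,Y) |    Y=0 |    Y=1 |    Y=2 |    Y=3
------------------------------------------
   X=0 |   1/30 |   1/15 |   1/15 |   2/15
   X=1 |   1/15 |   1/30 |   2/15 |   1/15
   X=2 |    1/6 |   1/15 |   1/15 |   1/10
I(X;Y) = 0.0775, I(X;f(Y)) = 0.0209, inequality holds: 0.0775 ≥ 0.0209

Data Processing Inequality: For any Markov chain X → Y → Z, we have I(X;Y) ≥ I(X;Z).

Here Z = f(Y) is a deterministic function of Y, forming X → Y → Z.

Original I(X;Y) = 0.0775 nats

After applying f:
P(X,Z) where Z=f(Y):
- P(X,Z=0) = P(X,Y=0) + P(X,Y=1) + P(X,Y=2)
- P(X,Z=1) = P(X,Y=3)

I(X;Z) = I(X;f(Y)) = 0.0209 nats

Verification: 0.0775 ≥ 0.0209 ✓

Information cannot be created by processing; the function f can only lose information about X.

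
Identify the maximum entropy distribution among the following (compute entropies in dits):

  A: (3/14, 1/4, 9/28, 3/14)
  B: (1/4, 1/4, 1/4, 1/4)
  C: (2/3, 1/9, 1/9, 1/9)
B

For a discrete distribution over n outcomes, entropy is maximized by the uniform distribution.

Computing entropies:
H(A) = 0.5957 dits
H(B) = 0.6021 dits
H(C) = 0.4355 dits

The uniform distribution (where all probabilities equal 1/4) achieves the maximum entropy of log_10(4) = 0.6021 dits.

Distribution B has the highest entropy.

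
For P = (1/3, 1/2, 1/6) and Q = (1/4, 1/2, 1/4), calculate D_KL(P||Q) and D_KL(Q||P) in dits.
D_KL(P||Q) = 0.0123, D_KL(Q||P) = 0.0128

KL divergence is not symmetric: D_KL(P||Q) ≠ D_KL(Q||P) in general.

D_KL(P||Q) = 0.0123 dits
D_KL(Q||P) = 0.0128 dits

No, they are not equal!

This asymmetry is why KL divergence is not a true distance metric.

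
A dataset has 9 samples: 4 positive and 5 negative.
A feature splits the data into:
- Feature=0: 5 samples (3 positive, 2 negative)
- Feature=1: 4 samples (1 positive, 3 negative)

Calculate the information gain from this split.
0.0911 bits

Information Gain = H(Y) - H(Y|Feature)

Before split:
P(positive) = 4/9 = 0.4444
H(Y) = 0.9911 bits

After split:
Feature=0: H = 0.9710 bits (weight = 5/9)
Feature=1: H = 0.8113 bits (weight = 4/9)
H(Y|Feature) = (5/9)×0.9710 + (4/9)×0.8113 = 0.9000 bits

Information Gain = 0.9911 - 0.9000 = 0.0911 bits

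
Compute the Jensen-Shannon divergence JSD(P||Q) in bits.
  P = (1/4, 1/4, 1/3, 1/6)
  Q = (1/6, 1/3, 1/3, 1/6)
0.0104 bits

Jensen-Shannon divergence is:
JSD(P||Q) = 0.5 × D_KL(P||M) + 0.5 × D_KL(Q||M)
where M = 0.5 × (P + Q) is the mixture distribution.

M = 0.5 × (1/4, 1/4, 1/3, 1/6) + 0.5 × (1/6, 1/3, 1/3, 1/6) = (5/24, 7/24, 1/3, 1/6)

D_KL(P||M) = 0.0102 bits
D_KL(Q||M) = 0.0106 bits

JSD(P||Q) = 0.5 × 0.0102 + 0.5 × 0.0106 = 0.0104 bits

Unlike KL divergence, JSD is symmetric and bounded: 0 ≤ JSD ≤ log(2).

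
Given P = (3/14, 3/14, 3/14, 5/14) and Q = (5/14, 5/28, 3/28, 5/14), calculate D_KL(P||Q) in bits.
0.1127 bits

KL divergence: D_KL(P||Q) = Σ p(x) log(p(x)/q(x))

Computing term by term:
  x=0: 3/14 × log_2[(3/14)/(5/14)] = 3/14 × -0.7370 = -0.1579
  x=1: 3/14 × log_2[(3/14)/(5/28)] = 3/14 × 0.2630 = 0.0564
  x=2: 3/14 × log_2[(3/14)/(3/28)] = 3/14 × 1.0000 = 0.2143
  x=3: 5/14 × log_2[(5/14)/(5/14)] = 5/14 × 0.0000 = 0.0000

D_KL(P||Q) = 0.1127 bits

Note: KL divergence is always non-negative and equals 0 iff P = Q.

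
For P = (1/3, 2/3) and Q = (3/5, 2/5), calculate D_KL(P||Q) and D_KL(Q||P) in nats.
D_KL(P||Q) = 0.1446, D_KL(Q||P) = 0.1483

KL divergence is not symmetric: D_KL(P||Q) ≠ D_KL(Q||P) in general.

D_KL(P||Q) = 0.1446 nats
D_KL(Q||P) = 0.1483 nats

No, they are not equal!

This asymmetry is why KL divergence is not a true distance metric.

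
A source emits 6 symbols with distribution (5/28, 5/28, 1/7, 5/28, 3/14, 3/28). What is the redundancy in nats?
0.0215 nats

Redundancy measures how far a source is from maximum entropy:
R = H_max - H(X)

Maximum entropy for 6 symbols: H_max = log_e(6) = 1.7918 nats
Actual entropy: H(X) = 1.7703 nats
Redundancy: R = 1.7918 - 1.7703 = 0.0215 nats

This redundancy represents potential for compression: the source could be compressed by 0.0215 nats per symbol.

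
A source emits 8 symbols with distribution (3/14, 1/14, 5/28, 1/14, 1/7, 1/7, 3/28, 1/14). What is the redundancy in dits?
0.0351 dits

Redundancy measures how far a source is from maximum entropy:
R = H_max - H(X)

Maximum entropy for 8 symbols: H_max = log_10(8) = 0.9031 dits
Actual entropy: H(X) = 0.8680 dits
Redundancy: R = 0.9031 - 0.8680 = 0.0351 dits

This redundancy represents potential for compression: the source could be compressed by 0.0351 dits per symbol.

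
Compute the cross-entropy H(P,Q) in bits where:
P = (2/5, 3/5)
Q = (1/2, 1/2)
1.0000 bits

Cross-entropy: H(P,Q) = -Σ p(x) log q(x)

Alternatively: H(P,Q) = H(P) + D_KL(P||Q)
H(P) = 0.9710 bits
D_KL(P||Q) = 0.0290 bits

H(P,Q) = 0.9710 + 0.0290 = 1.0000 bits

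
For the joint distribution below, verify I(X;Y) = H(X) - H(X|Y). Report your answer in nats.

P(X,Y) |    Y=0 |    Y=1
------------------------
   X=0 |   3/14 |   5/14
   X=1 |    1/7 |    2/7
I(X;Y) = 0.0009 nats

Mutual information has multiple equivalent forms:
- I(X;Y) = H(X) - H(X|Y)
- I(X;Y) = H(Y) - H(Y|X)
- I(X;Y) = H(X) + H(Y) - H(X,Y)

Computing all quantities:
H(X) = 0.6829, H(Y) = 0.6518, H(X,Y) = 1.3337
H(X|Y) = 0.6820, H(Y|X) = 0.6508

Verification:
H(X) - H(X|Y) = 0.6829 - 0.6820 = 0.0009
H(Y) - H(Y|X) = 0.6518 - 0.6508 = 0.0009
H(X) + H(Y) - H(X,Y) = 0.6829 + 0.6518 - 1.3337 = 0.0009

All forms give I(X;Y) = 0.0009 nats. ✓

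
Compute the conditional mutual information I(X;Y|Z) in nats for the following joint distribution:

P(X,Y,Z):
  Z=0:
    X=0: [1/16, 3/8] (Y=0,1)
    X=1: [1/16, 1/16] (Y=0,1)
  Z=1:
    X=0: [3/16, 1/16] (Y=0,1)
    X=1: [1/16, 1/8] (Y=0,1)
0.0707 nats

Conditional mutual information: I(X;Y|Z) = H(X|Z) + H(Y|Z) - H(X,Y|Z)

H(Z) = 0.6853
H(X,Z) = 1.2820 → H(X|Z) = 0.5967
H(Y,Z) = 1.2820 → H(Y|Z) = 0.5967
H(X,Y,Z) = 1.8080 → H(X,Y|Z) = 1.1227

I(X;Y|Z) = 0.5967 + 0.5967 - 1.1227 = 0.0707 nats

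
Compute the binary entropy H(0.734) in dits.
0.2516 dits

The binary entropy function is:
H(p) = -p log(p) - (1-p) log(1-p)

H(0.734) = -0.734 × log_10(0.734) - 0.266 × log_10(0.266)
H(0.734) = 0.2516 dits

Note: Binary entropy is maximized at p=0.5 (H=1 bit) and minimized at p=0 or p=1 (H=0).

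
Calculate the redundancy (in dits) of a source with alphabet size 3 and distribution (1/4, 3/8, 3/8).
0.0071 dits

Redundancy measures how far a source is from maximum entropy:
R = H_max - H(X)

Maximum entropy for 3 symbols: H_max = log_10(3) = 0.4771 dits
Actual entropy: H(X) = 0.4700 dits
Redundancy: R = 0.4771 - 0.4700 = 0.0071 dits

This redundancy represents potential for compression: the source could be compressed by 0.0071 dits per symbol.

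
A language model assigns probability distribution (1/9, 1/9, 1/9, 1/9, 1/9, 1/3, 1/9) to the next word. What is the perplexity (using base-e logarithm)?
6.2403

Perplexity is e^H (or exp(H) for natural log).

First, H = -Σ p log p = 1.8310 nats
Perplexity = e^1.8310 = 6.2403

Interpretation: The model's uncertainty is equivalent to choosing uniformly among 6.2 options.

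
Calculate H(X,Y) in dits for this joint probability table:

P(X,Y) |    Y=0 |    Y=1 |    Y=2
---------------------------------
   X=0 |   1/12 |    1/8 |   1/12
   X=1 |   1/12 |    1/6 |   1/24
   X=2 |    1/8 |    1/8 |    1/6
0.9253 dits

Joint entropy is H(X,Y) = -Σ_{x,y} p(x,y) log p(x,y).

Summing over all non-zero entries:
H(X,Y) = -[1/12·log_10(1/12) + 1/8·log_10(1/8) + 1/12·log_10(1/12) + 1/12·log_10(1/12) + 1/6·log_10(1/6) + 1/24·log_10(1/24) + 1/8·log_10(1/8) + 1/8·log_10(1/8) + 1/6·log_10(1/6)]
H(X,Y) = 0.9253 dits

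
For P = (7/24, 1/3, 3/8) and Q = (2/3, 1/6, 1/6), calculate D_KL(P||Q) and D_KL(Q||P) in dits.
D_KL(P||Q) = 0.1277, D_KL(Q||P) = 0.1305

KL divergence is not symmetric: D_KL(P||Q) ≠ D_KL(Q||P) in general.

D_KL(P||Q) = 0.1277 dits
D_KL(Q||P) = 0.1305 dits

No, they are not equal!

This asymmetry is why KL divergence is not a true distance metric.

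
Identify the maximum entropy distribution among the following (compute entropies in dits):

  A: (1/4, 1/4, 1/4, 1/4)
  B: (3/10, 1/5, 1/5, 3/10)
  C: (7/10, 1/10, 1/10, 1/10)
A

For a discrete distribution over n outcomes, entropy is maximized by the uniform distribution.

Computing entropies:
H(A) = 0.6021 dits
H(B) = 0.5933 dits
H(C) = 0.4084 dits

The uniform distribution (where all probabilities equal 1/4) achieves the maximum entropy of log_10(4) = 0.6021 dits.

Distribution A has the highest entropy.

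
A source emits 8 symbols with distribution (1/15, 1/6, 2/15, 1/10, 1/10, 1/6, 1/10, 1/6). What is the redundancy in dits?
0.0189 dits

Redundancy measures how far a source is from maximum entropy:
R = H_max - H(X)

Maximum entropy for 8 symbols: H_max = log_10(8) = 0.9031 dits
Actual entropy: H(X) = 0.8842 dits
Redundancy: R = 0.9031 - 0.8842 = 0.0189 dits

This redundancy represents potential for compression: the source could be compressed by 0.0189 dits per symbol.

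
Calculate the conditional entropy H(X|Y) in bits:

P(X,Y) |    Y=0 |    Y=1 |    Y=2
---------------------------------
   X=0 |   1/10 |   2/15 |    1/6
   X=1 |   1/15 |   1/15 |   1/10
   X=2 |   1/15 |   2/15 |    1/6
1.5416 bits

Using the chain rule: H(X|Y) = H(X,Y) - H(Y)

First, compute H(X,Y) = 3.0826 bits

Marginal P(Y) = (7/30, 1/3, 13/30)
H(Y) = 1.5410 bits

H(X|Y) = H(X,Y) - H(Y) = 3.0826 - 1.5410 = 1.5416 bits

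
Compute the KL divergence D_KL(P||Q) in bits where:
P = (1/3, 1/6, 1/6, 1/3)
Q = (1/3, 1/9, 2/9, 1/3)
0.0283 bits

KL divergence: D_KL(P||Q) = Σ p(x) log(p(x)/q(x))

Computing term by term:
  x=0: 1/3 × log_2[(1/3)/(1/3)] = 1/3 × 0.0000 = 0.0000
  x=1: 1/6 × log_2[(1/6)/(1/9)] = 1/6 × 0.5850 = 0.0975
  x=2: 1/6 × log_2[(1/6)/(2/9)] = 1/6 × -0.4150 = -0.0692
  x=3: 1/3 × log_2[(1/3)/(1/3)] = 1/3 × 0.0000 = 0.0000

D_KL(P||Q) = 0.0283 bits

Note: KL divergence is always non-negative and equals 0 iff P = Q.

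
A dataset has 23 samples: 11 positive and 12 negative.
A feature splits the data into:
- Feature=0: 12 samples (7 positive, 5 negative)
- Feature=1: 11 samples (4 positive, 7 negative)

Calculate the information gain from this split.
0.0351 bits

Information Gain = H(Y) - H(Y|Feature)

Before split:
P(positive) = 11/23 = 0.4783
H(Y) = 0.9986 bits

After split:
Feature=0: H = 0.9799 bits (weight = 12/23)
Feature=1: H = 0.9457 bits (weight = 11/23)
H(Y|Feature) = (12/23)×0.9799 + (11/23)×0.9457 = 0.9635 bits

Information Gain = 0.9986 - 0.9635 = 0.0351 bits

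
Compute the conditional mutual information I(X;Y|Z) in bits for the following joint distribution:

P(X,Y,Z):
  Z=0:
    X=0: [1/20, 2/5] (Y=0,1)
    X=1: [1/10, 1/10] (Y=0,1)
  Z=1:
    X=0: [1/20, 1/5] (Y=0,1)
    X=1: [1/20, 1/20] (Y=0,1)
0.1017 bits

Conditional mutual information: I(X;Y|Z) = H(X|Z) + H(Y|Z) - H(X,Y|Z)

H(Z) = 0.9341
H(X,Z) = 1.8150 → H(X|Z) = 0.8809
H(Y,Z) = 1.7427 → H(Y|Z) = 0.8087
H(X,Y,Z) = 2.5219 → H(X,Y|Z) = 1.5879

I(X;Y|Z) = 0.8809 + 0.8087 - 1.5879 = 0.1017 bits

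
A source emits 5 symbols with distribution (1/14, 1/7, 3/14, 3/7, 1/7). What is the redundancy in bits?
0.2478 bits

Redundancy measures how far a source is from maximum entropy:
R = H_max - H(X)

Maximum entropy for 5 symbols: H_max = log_2(5) = 2.3219 bits
Actual entropy: H(X) = 2.0742 bits
Redundancy: R = 2.3219 - 2.0742 = 0.2478 bits

This redundancy represents potential for compression: the source could be compressed by 0.2478 bits per symbol.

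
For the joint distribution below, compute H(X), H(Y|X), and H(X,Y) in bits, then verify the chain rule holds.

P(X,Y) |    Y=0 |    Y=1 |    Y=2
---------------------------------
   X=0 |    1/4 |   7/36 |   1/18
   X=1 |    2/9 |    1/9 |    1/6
H(X,Y) = 2.4563, H(X) = 1.0000, H(Y|X) = 1.4563 (all in bits)

Chain rule: H(X,Y) = H(X) + H(Y|X)

Left side — joint entropy directly:
H(X,Y) = -Σ p(x,y) log p(x,y) = 2.4563 bits

Right side — compute H(Y|X) from the conditional distributions:
P(X) = (1/2, 1/2), so H(X) = 1.0000 bits
H(Y|X) = Σ_x P(X=x) · H(Y|X=x):
  P(Y|X=0) = (1/2, 7/18, 1/9), H(Y|X=0) = 1.3821, weight P(X=0) = 1/2
  P(Y|X=1) = (4/9, 2/9, 1/3), H(Y|X=1) = 1.5305, weight P(X=1) = 1/2
H(Y|X) = 1.4563 bits

H(X) + H(Y|X) = 1.0000 + 1.4563 = 2.4563 bits

Both sides equal 2.4563 bits. ✓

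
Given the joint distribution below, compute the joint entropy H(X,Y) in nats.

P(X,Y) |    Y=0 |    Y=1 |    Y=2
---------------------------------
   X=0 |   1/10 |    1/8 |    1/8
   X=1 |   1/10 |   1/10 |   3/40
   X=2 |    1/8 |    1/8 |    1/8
2.1847 nats

Joint entropy is H(X,Y) = -Σ_{x,y} p(x,y) log p(x,y).

Summing over all non-zero entries:
H(X,Y) = -[1/10·log_e(1/10) + 1/8·log_e(1/8) + 1/8·log_e(1/8) + 1/10·log_e(1/10) + 1/10·log_e(1/10) + 3/40·log_e(3/40) + 1/8·log_e(1/8) + 1/8·log_e(1/8) + 1/8·log_e(1/8)]
H(X,Y) = 2.1847 nats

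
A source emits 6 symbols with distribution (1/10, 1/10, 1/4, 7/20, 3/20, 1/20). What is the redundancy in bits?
0.2638 bits

Redundancy measures how far a source is from maximum entropy:
R = H_max - H(X)

Maximum entropy for 6 symbols: H_max = log_2(6) = 2.5850 bits
Actual entropy: H(X) = 2.3211 bits
Redundancy: R = 2.5850 - 2.3211 = 0.2638 bits

This redundancy represents potential for compression: the source could be compressed by 0.2638 bits per symbol.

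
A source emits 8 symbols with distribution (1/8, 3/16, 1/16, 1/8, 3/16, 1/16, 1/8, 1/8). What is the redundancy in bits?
0.0944 bits

Redundancy measures how far a source is from maximum entropy:
R = H_max - H(X)

Maximum entropy for 8 symbols: H_max = log_2(8) = 3.0000 bits
Actual entropy: H(X) = 2.9056 bits
Redundancy: R = 3.0000 - 2.9056 = 0.0944 bits

This redundancy represents potential for compression: the source could be compressed by 0.0944 bits per symbol.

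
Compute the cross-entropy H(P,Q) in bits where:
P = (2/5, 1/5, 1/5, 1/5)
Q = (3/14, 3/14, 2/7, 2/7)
2.0564 bits

Cross-entropy: H(P,Q) = -Σ p(x) log q(x)

Alternatively: H(P,Q) = H(P) + D_KL(P||Q)
H(P) = 1.9219 bits
D_KL(P||Q) = 0.1344 bits

H(P,Q) = 1.9219 + 0.1344 = 2.0564 bits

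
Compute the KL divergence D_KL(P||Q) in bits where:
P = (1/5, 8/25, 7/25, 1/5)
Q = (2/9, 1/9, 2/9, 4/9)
0.3209 bits

KL divergence: D_KL(P||Q) = Σ p(x) log(p(x)/q(x))

Computing term by term:
  x=0: 1/5 × log_2[(1/5)/(2/9)] = 1/5 × -0.1520 = -0.0304
  x=1: 8/25 × log_2[(8/25)/(1/9)] = 8/25 × 1.5261 = 0.4883
  x=2: 7/25 × log_2[(7/25)/(2/9)] = 7/25 × 0.3334 = 0.0934
  x=3: 1/5 × log_2[(1/5)/(4/9)] = 1/5 × -1.1520 = -0.2304

D_KL(P||Q) = 0.3209 bits

Note: KL divergence is always non-negative and equals 0 iff P = Q.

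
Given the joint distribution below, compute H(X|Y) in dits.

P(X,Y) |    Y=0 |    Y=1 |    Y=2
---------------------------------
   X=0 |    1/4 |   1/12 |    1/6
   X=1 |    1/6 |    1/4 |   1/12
0.2723 dits

Using the chain rule: H(X|Y) = H(X,Y) - H(Y)

First, compute H(X,Y) = 0.7403 dits

Marginal P(Y) = (5/12, 1/3, 1/4)
H(Y) = 0.4680 dits

H(X|Y) = H(X,Y) - H(Y) = 0.7403 - 0.4680 = 0.2723 dits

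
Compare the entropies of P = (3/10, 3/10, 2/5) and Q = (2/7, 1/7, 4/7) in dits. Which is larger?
P

Computing entropies in dits:
H(P) = 0.4729
H(Q) = 0.4151

Distribution P has higher entropy.

Intuition: The distribution closer to uniform (more spread out) has higher entropy.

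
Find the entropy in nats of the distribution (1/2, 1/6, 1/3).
1.0114 nats

Shannon entropy is H(X) = -Σ p(x) log p(x).

For P = (1/2, 1/6, 1/3):
H = -1/2 × log_e(1/2) -1/6 × log_e(1/6) -1/3 × log_e(1/3)
H = 1.0114 nats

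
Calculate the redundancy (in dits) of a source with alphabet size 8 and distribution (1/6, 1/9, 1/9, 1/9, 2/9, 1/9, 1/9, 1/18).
0.0284 dits

Redundancy measures how far a source is from maximum entropy:
R = H_max - H(X)

Maximum entropy for 8 symbols: H_max = log_10(8) = 0.9031 dits
Actual entropy: H(X) = 0.8747 dits
Redundancy: R = 0.9031 - 0.8747 = 0.0284 dits

This redundancy represents potential for compression: the source could be compressed by 0.0284 dits per symbol.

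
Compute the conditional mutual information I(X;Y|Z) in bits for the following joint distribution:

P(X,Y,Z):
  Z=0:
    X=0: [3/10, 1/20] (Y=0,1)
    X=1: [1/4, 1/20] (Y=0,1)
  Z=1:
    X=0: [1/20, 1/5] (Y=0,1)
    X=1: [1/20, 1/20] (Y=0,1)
0.0221 bits

Conditional mutual information: I(X;Y|Z) = H(X|Z) + H(Y|Z) - H(X,Y|Z)

H(Z) = 0.9341
H(X,Z) = 1.8834 → H(X|Z) = 0.9493
H(Y,Z) = 1.6388 → H(Y|Z) = 0.7047
H(X,Y,Z) = 2.5660 → H(X,Y|Z) = 1.6319

I(X;Y|Z) = 0.9493 + 0.7047 - 1.6319 = 0.0221 bits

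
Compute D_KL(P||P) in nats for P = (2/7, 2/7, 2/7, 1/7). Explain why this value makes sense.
0.0000 nats

KL divergence satisfies the Gibbs inequality: D_KL(P||Q) ≥ 0 for all distributions P, Q.

D_KL(P||Q) = Σ p(x) log(p(x)/q(x))
Each term is p(x) × log_e(p(x)/p(x)) = p(x) × log_e(1) = 0, so the sum is 0.
D_KL(P||Q) = 0.0000 nats

When P = Q, the KL divergence is exactly 0, as there is no 'divergence' between identical distributions.

This non-negativity is a fundamental property: relative entropy cannot be negative because it measures how different Q is from P.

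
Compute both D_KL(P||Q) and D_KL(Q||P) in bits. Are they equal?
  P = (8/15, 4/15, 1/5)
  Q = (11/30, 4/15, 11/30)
D_KL(P||Q) = 0.1134, D_KL(Q||P) = 0.1224

KL divergence is not symmetric: D_KL(P||Q) ≠ D_KL(Q||P) in general.

D_KL(P||Q) = 0.1134 bits
D_KL(Q||P) = 0.1224 bits

No, they are not equal!

This asymmetry is why KL divergence is not a true distance metric.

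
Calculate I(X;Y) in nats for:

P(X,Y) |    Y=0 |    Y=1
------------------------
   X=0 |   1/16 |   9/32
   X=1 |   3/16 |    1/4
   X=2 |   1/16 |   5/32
0.0285 nats

Mutual information: I(X;Y) = H(X) + H(Y) - H(X,Y)

Marginals:
P(X) = (11/32, 7/16, 7/32), H(X) = 1.0612 nats
P(Y) = (5/16, 11/16), H(Y) = 0.6211 nats

Joint entropy: H(X,Y) = 1.6538 nats

I(X;Y) = 1.0612 + 0.6211 - 1.6538 = 0.0285 nats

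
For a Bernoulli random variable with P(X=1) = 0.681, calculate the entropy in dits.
0.2719 dits

The binary entropy function is:
H(p) = -p log(p) - (1-p) log(1-p)

H(0.681) = -0.681 × log_10(0.681) - 0.319 × log_10(0.319)
H(0.681) = 0.2719 dits

Note: Binary entropy is maximized at p=0.5 (H=1 bit) and minimized at p=0 or p=1 (H=0).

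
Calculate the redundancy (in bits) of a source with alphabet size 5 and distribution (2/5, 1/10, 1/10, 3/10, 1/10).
0.2755 bits

Redundancy measures how far a source is from maximum entropy:
R = H_max - H(X)

Maximum entropy for 5 symbols: H_max = log_2(5) = 2.3219 bits
Actual entropy: H(X) = 2.0464 bits
Redundancy: R = 2.3219 - 2.0464 = 0.2755 bits

This redundancy represents potential for compression: the source could be compressed by 0.2755 bits per symbol.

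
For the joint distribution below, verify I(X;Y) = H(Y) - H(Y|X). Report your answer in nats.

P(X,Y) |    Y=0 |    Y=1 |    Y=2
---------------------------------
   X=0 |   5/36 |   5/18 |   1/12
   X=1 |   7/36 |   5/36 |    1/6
I(X;Y) = 0.0424 nats

Mutual information has multiple equivalent forms:
- I(X;Y) = H(X) - H(X|Y)
- I(X;Y) = H(Y) - H(Y|X)
- I(X;Y) = H(X) + H(Y) - H(X,Y)

Computing all quantities:
H(X) = 0.6931, H(Y) = 1.0776, H(X,Y) = 1.7283
H(X|Y) = 0.6507, H(Y|X) = 1.0351

Verification:
H(X) - H(X|Y) = 0.6931 - 0.6507 = 0.0424
H(Y) - H(Y|X) = 1.0776 - 1.0351 = 0.0424
H(X) + H(Y) - H(X,Y) = 0.6931 + 1.0776 - 1.7283 = 0.0424

All forms give I(X;Y) = 0.0424 nats. ✓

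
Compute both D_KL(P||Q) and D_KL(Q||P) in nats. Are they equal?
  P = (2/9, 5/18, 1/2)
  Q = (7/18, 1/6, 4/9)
D_KL(P||Q) = 0.0764, D_KL(Q||P) = 0.0801

KL divergence is not symmetric: D_KL(P||Q) ≠ D_KL(Q||P) in general.

D_KL(P||Q) = 0.0764 nats
D_KL(Q||P) = 0.0801 nats

No, they are not equal!

This asymmetry is why KL divergence is not a true distance metric.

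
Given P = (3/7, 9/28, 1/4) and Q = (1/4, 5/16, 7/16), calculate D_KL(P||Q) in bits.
0.1445 bits

KL divergence: D_KL(P||Q) = Σ p(x) log(p(x)/q(x))

Computing term by term:
  x=0: 3/7 × log_2[(3/7)/(1/4)] = 3/7 × 0.7776 = 0.3333
  x=1: 9/28 × log_2[(9/28)/(5/16)] = 9/28 × 0.0406 = 0.0131
  x=2: 1/4 × log_2[(1/4)/(7/16)] = 1/4 × -0.8074 = -0.2018

D_KL(P||Q) = 0.1445 bits

Note: KL divergence is always non-negative and equals 0 iff P = Q.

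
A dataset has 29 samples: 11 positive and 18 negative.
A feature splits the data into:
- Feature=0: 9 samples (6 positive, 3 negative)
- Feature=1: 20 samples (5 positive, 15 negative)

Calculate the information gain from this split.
0.1131 bits

Information Gain = H(Y) - H(Y|Feature)

Before split:
P(positive) = 11/29 = 0.3793
H(Y) = 0.9576 bits

After split:
Feature=0: H = 0.9183 bits (weight = 9/29)
Feature=1: H = 0.8113 bits (weight = 20/29)
H(Y|Feature) = (9/29)×0.9183 + (20/29)×0.8113 = 0.8445 bits

Information Gain = 0.9576 - 0.8445 = 0.1131 bits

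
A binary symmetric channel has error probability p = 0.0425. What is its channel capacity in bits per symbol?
0.7464 bits

For a binary symmetric channel (BSC) with error probability p:
Capacity C = 1 - H(p) bits per symbol

where H(p) = -p log₂(p) - (1-p) log₂(1-p) is the binary entropy function.

H(0.0425) = 0.2536 bits
C = 1 - 0.2536 = 0.7464 bits per symbol

This means we can reliably transmit up to 0.7464 bits of information per channel use.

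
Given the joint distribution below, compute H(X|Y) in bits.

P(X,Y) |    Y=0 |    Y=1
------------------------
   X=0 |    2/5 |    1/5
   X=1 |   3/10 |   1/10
0.9651 bits

Using the chain rule: H(X|Y) = H(X,Y) - H(Y)

First, compute H(X,Y) = 1.8464 bits

Marginal P(Y) = (7/10, 3/10)
H(Y) = 0.8813 bits

H(X|Y) = H(X,Y) - H(Y) = 1.8464 - 0.8813 = 0.9651 bits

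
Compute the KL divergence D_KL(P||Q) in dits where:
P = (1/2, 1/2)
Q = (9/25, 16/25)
0.0177 dits

KL divergence: D_KL(P||Q) = Σ p(x) log(p(x)/q(x))

Computing term by term:
  x=0: 1/2 × log_10[(1/2)/(9/25)] = 1/2 × 0.1427 = 0.0713
  x=1: 1/2 × log_10[(1/2)/(16/25)] = 1/2 × -0.1072 = -0.0536

D_KL(P||Q) = 0.0177 dits

Note: KL divergence is always non-negative and equals 0 iff P = Q.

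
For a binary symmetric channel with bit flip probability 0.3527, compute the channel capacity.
0.0635 bits

For a binary symmetric channel (BSC) with error probability p:
Capacity C = 1 - H(p) bits per symbol

where H(p) = -p log₂(p) - (1-p) log₂(1-p) is the binary entropy function.

H(0.3527) = 0.9365 bits
C = 1 - 0.9365 = 0.0635 bits per symbol

This means we can reliably transmit up to 0.0635 bits of information per channel use.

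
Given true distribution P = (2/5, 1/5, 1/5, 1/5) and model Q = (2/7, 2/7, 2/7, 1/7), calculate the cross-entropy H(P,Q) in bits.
2.0074 bits

Cross-entropy: H(P,Q) = -Σ p(x) log q(x)

Alternatively: H(P,Q) = H(P) + D_KL(P||Q)
H(P) = 1.9219 bits
D_KL(P||Q) = 0.0854 bits

H(P,Q) = 1.9219 + 0.0854 = 2.0074 bits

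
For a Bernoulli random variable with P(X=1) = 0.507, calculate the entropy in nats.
0.6930 nats

The binary entropy function is:
H(p) = -p log(p) - (1-p) log(1-p)

H(0.507) = -0.507 × log_e(0.507) - 0.493 × log_e(0.493)
H(0.507) = 0.6930 nats

Note: Binary entropy is maximized at p=0.5 (H=1 bit) and minimized at p=0 or p=1 (H=0).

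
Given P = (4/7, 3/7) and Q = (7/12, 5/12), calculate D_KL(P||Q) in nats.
0.0003 nats

KL divergence: D_KL(P||Q) = Σ p(x) log(p(x)/q(x))

Computing term by term:
  x=0: 4/7 × log_e[(4/7)/(7/12)] = 4/7 × -0.0206 = -0.0118
  x=1: 3/7 × log_e[(3/7)/(5/12)] = 3/7 × 0.0282 = 0.0121

D_KL(P||Q) = 0.0003 nats

Note: KL divergence is always non-negative and equals 0 iff P = Q.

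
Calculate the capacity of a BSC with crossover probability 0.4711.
0.0024 bits

For a binary symmetric channel (BSC) with error probability p:
Capacity C = 1 - H(p) bits per symbol

where H(p) = -p log₂(p) - (1-p) log₂(1-p) is the binary entropy function.

H(0.4711) = 0.9976 bits
C = 1 - 0.9976 = 0.0024 bits per symbol

This means we can reliably transmit up to 0.0024 bits of information per channel use.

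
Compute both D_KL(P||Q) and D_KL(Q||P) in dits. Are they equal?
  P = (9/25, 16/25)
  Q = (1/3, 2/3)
D_KL(P||Q) = 0.0007, D_KL(Q||P) = 0.0007

KL divergence is not symmetric: D_KL(P||Q) ≠ D_KL(Q||P) in general.

D_KL(P||Q) = 0.0007 dits
D_KL(Q||P) = 0.0007 dits

In this case they happen to be equal (to 4 decimal places).

This asymmetry is why KL divergence is not a true distance metric.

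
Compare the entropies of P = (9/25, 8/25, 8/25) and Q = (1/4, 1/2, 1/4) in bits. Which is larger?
P

Computing entropies in bits:
H(P) = 1.5827
H(Q) = 1.5000

Distribution P has higher entropy.

Intuition: The distribution closer to uniform (more spread out) has higher entropy.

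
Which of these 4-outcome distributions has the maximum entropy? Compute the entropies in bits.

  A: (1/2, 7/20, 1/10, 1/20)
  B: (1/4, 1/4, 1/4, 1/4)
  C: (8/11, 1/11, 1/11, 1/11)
B

For a discrete distribution over n outcomes, entropy is maximized by the uniform distribution.

Computing entropies:
H(A) = 1.5784 bits
H(B) = 2.0000 bits
H(C) = 1.2776 bits

The uniform distribution (where all probabilities equal 1/4) achieves the maximum entropy of log_2(4) = 2.0000 bits.

Distribution B has the highest entropy.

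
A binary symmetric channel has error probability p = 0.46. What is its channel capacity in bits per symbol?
0.0046 bits

For a binary symmetric channel (BSC) with error probability p:
Capacity C = 1 - H(p) bits per symbol

where H(p) = -p log₂(p) - (1-p) log₂(1-p) is the binary entropy function.

H(0.46) = 0.9954 bits
C = 1 - 0.9954 = 0.0046 bits per symbol

This means we can reliably transmit up to 0.0046 bits of information per channel use.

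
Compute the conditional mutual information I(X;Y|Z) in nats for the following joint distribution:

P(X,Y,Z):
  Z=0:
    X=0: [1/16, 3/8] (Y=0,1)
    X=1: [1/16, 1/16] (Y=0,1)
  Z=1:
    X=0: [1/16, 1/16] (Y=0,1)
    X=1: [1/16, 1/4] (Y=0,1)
0.0506 nats

Conditional mutual information: I(X;Y|Z) = H(X|Z) + H(Y|Z) - H(X,Y|Z)

H(Z) = 0.6853
H(X,Z) = 1.2450 → H(X|Z) = 0.5597
H(Y,Z) = 1.2450 → H(Y|Z) = 0.5597
H(X,Y,Z) = 1.7541 → H(X,Y|Z) = 1.0688

I(X;Y|Z) = 0.5597 + 0.5597 - 1.0688 = 0.0506 nats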